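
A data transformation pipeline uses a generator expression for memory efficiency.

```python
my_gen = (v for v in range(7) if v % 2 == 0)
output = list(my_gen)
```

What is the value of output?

Step 1: Filter range(7) keeping only even values:
  v=0: even, included
  v=1: odd, excluded
  v=2: even, included
  v=3: odd, excluded
  v=4: even, included
  v=5: odd, excluded
  v=6: even, included
Therefore output = [0, 2, 4, 6].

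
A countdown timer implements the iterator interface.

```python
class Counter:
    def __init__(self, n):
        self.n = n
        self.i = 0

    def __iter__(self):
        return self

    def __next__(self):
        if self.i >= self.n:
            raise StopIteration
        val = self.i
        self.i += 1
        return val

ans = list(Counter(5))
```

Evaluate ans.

Step 1: Counter(5) creates an iterator counting 0 to 4.
Step 2: list() consumes all values: [0, 1, 2, 3, 4].
Therefore ans = [0, 1, 2, 3, 4].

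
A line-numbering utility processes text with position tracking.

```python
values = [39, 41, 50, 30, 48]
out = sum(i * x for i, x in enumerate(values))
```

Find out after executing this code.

Step 1: Compute i * x for each (i, x) in enumerate([39, 41, 50, 30, 48]):
  i=0, x=39: 0*39 = 0
  i=1, x=41: 1*41 = 41
  i=2, x=50: 2*50 = 100
  i=3, x=30: 3*30 = 90
  i=4, x=48: 4*48 = 192
Step 2: sum = 0 + 41 + 100 + 90 + 192 = 423.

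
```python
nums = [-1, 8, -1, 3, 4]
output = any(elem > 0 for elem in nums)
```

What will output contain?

Step 1: Check elem > 0 for each element in [-1, 8, -1, 3, 4]:
  -1 > 0: False
  8 > 0: True
  -1 > 0: False
  3 > 0: True
  4 > 0: True
Step 2: any() returns True.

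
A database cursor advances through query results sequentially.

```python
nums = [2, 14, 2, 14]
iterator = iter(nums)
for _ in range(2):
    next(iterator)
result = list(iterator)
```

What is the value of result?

Step 1: Create iterator over [2, 14, 2, 14].
Step 2: Advance 2 positions (consuming [2, 14]).
Step 3: list() collects remaining elements: [2, 14].
Therefore result = [2, 14].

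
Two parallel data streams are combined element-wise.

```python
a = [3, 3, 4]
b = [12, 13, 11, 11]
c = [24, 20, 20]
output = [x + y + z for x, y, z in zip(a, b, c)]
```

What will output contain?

Step 1: zip three lists (truncates to shortest, len=3):
  3 + 12 + 24 = 39
  3 + 13 + 20 = 36
  4 + 11 + 20 = 35
Therefore output = [39, 36, 35].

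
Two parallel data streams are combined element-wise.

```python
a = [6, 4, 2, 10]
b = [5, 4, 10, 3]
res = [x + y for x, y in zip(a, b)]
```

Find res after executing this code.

Step 1: Add corresponding elements:
  6 + 5 = 11
  4 + 4 = 8
  2 + 10 = 12
  10 + 3 = 13
Therefore res = [11, 8, 12, 13].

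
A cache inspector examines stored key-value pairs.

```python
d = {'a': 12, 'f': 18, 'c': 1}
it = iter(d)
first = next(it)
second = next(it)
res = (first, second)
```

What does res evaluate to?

Step 1: iter(d) iterates over keys: ['a', 'f', 'c'].
Step 2: first = next(it) = 'a', second = next(it) = 'f'.
Therefore res = ('a', 'f').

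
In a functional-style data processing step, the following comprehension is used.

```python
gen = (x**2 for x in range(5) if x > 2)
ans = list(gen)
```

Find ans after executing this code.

Step 1: For range(5), keep x > 2, then square:
  x=0: 0 <= 2, excluded
  x=1: 1 <= 2, excluded
  x=2: 2 <= 2, excluded
  x=3: 3 > 2, yield 3**2 = 9
  x=4: 4 > 2, yield 4**2 = 16
Therefore ans = [9, 16].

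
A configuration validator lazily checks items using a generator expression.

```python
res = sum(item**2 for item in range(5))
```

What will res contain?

Step 1: Compute item**2 for each item in range(5):
  item=0: 0**2 = 0
  item=1: 1**2 = 1
  item=2: 2**2 = 4
  item=3: 3**2 = 9
  item=4: 4**2 = 16
Step 2: sum = 0 + 1 + 4 + 9 + 16 = 30.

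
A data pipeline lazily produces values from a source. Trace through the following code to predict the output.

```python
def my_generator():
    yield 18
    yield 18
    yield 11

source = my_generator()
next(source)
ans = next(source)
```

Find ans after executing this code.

Step 1: my_generator() creates a generator.
Step 2: next(source) yields 18 (consumed and discarded).
Step 3: next(source) yields 18, assigned to ans.
Therefore ans = 18.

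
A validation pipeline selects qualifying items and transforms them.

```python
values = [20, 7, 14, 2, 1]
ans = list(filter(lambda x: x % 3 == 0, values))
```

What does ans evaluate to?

Step 1: Filter elements divisible by 3:
  20 % 3 = 2: removed
  7 % 3 = 1: removed
  14 % 3 = 2: removed
  2 % 3 = 2: removed
  1 % 3 = 1: removed
Therefore ans = [].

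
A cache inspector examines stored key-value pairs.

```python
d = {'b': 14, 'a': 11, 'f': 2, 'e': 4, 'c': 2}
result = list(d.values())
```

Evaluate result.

Step 1: d.values() returns the dictionary values in insertion order.
Therefore result = [14, 11, 2, 4, 2].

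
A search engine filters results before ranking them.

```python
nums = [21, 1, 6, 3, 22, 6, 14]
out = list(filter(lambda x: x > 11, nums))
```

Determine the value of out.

Step 1: Filter elements > 11:
  21: kept
  1: removed
  6: removed
  3: removed
  22: kept
  6: removed
  14: kept
Therefore out = [21, 22, 14].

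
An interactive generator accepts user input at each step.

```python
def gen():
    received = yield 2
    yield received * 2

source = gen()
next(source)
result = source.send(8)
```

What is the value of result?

Step 1: next(source) advances to first yield, producing 2.
Step 2: send(8) resumes, received = 8.
Step 3: yield received * 2 = 8 * 2 = 16.
Therefore result = 16.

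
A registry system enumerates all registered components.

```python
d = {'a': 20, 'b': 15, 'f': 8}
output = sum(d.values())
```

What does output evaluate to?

Step 1: d.values() = [20, 15, 8].
Step 2: sum = 43.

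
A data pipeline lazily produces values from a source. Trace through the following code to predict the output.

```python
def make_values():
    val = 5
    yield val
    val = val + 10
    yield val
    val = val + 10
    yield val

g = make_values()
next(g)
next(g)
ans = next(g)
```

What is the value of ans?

Step 1: Trace through generator execution:
  Yield 1: val starts at 5, yield 5
  Yield 2: val = 5 + 10 = 15, yield 15
  Yield 3: val = 15 + 10 = 25, yield 25
Step 2: First next() gets 5, second next() gets the second value, third next() yields 25.
Therefore ans = 25.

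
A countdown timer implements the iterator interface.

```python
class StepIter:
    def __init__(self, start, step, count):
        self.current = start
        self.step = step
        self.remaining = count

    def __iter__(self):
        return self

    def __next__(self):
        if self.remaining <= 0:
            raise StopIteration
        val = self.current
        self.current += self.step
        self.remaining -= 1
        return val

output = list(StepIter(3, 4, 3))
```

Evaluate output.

Step 1: StepIter starts at 3, increments by 4, for 3 steps:
  Yield 3, then current += 4
  Yield 7, then current += 4
  Yield 11, then current += 4
Therefore output = [3, 7, 11].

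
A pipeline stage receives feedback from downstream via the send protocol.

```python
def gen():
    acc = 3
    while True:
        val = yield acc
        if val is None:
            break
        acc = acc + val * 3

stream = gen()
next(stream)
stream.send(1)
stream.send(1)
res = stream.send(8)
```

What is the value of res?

Step 1: next() -> yield acc=3.
Step 2: send(1) -> val=1, acc = 3 + 1*3 = 6, yield 6.
Step 3: send(1) -> val=1, acc = 6 + 1*3 = 9, yield 9.
Step 4: send(8) -> val=8, acc = 9 + 8*3 = 33, yield 33.
Therefore res = 33.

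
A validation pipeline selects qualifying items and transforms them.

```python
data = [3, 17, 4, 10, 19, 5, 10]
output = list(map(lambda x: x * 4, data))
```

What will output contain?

Step 1: Apply lambda x: x * 4 to each element:
  3 -> 12
  17 -> 68
  4 -> 16
  10 -> 40
  19 -> 76
  5 -> 20
  10 -> 40
Therefore output = [12, 68, 16, 40, 76, 20, 40].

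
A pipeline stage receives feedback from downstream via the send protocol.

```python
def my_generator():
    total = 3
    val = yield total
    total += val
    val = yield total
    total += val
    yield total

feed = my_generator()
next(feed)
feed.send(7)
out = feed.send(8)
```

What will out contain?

Step 1: next() -> yield total=3.
Step 2: send(7) -> val=7, total = 3+7 = 10, yield 10.
Step 3: send(8) -> val=8, total = 10+8 = 18, yield 18.
Therefore out = 18.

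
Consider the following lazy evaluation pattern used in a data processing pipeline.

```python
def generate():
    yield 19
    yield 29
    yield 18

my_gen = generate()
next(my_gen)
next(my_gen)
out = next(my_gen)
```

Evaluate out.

Step 1: generate() creates a generator.
Step 2: next(my_gen) yields 19 (consumed and discarded).
Step 3: next(my_gen) yields 29 (consumed and discarded).
Step 4: next(my_gen) yields 18, assigned to out.
Therefore out = 18.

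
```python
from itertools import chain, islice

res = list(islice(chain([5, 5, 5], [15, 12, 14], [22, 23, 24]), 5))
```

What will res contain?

Step 1: chain([5, 5, 5], [15, 12, 14], [22, 23, 24]) = [5, 5, 5, 15, 12, 14, 22, 23, 24].
Step 2: islice takes first 5 elements: [5, 5, 5, 15, 12].
Therefore res = [5, 5, 5, 15, 12].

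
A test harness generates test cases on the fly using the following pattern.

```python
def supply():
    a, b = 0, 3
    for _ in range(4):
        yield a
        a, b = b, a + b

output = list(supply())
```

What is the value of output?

Step 1: Fibonacci-like sequence starting with a=0, b=3:
  Iteration 1: yield a=0, then a,b = 3,3
  Iteration 2: yield a=3, then a,b = 3,6
  Iteration 3: yield a=3, then a,b = 6,9
  Iteration 4: yield a=6, then a,b = 9,15
Therefore output = [0, 3, 3, 6].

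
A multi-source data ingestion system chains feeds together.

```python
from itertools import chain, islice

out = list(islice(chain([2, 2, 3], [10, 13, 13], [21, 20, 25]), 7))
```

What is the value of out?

Step 1: chain([2, 2, 3], [10, 13, 13], [21, 20, 25]) = [2, 2, 3, 10, 13, 13, 21, 20, 25].
Step 2: islice takes first 7 elements: [2, 2, 3, 10, 13, 13, 21].
Therefore out = [2, 2, 3, 10, 13, 13, 21].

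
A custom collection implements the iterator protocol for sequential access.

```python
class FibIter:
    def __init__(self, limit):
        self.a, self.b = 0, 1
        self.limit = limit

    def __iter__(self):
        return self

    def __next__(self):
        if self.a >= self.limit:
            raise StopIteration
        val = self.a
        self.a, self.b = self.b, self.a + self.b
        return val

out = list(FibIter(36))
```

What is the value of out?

Step 1: Fibonacci-like sequence (a=0, b=1) until >= 36:
  Yield 0, then a,b = 1,1
  Yield 1, then a,b = 1,2
  Yield 1, then a,b = 2,3
  Yield 2, then a,b = 3,5
  Yield 3, then a,b = 5,8
  Yield 5, then a,b = 8,13
  Yield 8, then a,b = 13,21
  Yield 13, then a,b = 21,34
  Yield 21, then a,b = 34,55
  Yield 34, then a,b = 55,89
Step 2: 55 >= 36, stop.
Therefore out = [0, 1, 1, 2, 3, 5, 8, 13, 21, 34].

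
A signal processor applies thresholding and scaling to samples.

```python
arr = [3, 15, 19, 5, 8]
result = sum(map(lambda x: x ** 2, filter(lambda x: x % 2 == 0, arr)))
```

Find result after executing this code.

Step 1: Filter even numbers from [3, 15, 19, 5, 8]: [8]
Step 2: Square each: [64]
Step 3: Sum = 64.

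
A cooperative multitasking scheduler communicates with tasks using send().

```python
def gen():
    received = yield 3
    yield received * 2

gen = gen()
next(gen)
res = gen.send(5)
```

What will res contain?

Step 1: next(gen) advances to first yield, producing 3.
Step 2: send(5) resumes, received = 5.
Step 3: yield received * 2 = 5 * 2 = 10.
Therefore res = 10.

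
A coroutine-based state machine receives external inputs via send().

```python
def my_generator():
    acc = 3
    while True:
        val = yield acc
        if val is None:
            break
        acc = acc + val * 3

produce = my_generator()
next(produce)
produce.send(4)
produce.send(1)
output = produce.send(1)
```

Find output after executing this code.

Step 1: next() -> yield acc=3.
Step 2: send(4) -> val=4, acc = 3 + 4*3 = 15, yield 15.
Step 3: send(1) -> val=1, acc = 15 + 1*3 = 18, yield 18.
Step 4: send(1) -> val=1, acc = 18 + 1*3 = 21, yield 21.
Therefore output = 21.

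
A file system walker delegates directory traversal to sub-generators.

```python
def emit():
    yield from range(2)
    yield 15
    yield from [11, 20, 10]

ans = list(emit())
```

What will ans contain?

Step 1: Trace yields in order:
  yield 0
  yield 1
  yield 15
  yield 11
  yield 20
  yield 10
Therefore ans = [0, 1, 15, 11, 20, 10].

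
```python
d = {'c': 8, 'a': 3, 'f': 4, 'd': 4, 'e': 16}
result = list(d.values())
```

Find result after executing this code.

Step 1: d.values() returns the dictionary values in insertion order.
Therefore result = [8, 3, 4, 4, 16].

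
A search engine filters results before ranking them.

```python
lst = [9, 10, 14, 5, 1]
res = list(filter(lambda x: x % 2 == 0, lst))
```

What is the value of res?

Step 1: Filter elements divisible by 2:
  9 % 2 = 1: removed
  10 % 2 = 0: kept
  14 % 2 = 0: kept
  5 % 2 = 1: removed
  1 % 2 = 1: removed
Therefore res = [10, 14].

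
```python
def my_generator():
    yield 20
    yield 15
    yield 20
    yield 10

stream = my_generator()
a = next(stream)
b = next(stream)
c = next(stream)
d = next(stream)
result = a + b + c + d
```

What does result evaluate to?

Step 1: Create generator and consume all values:
  a = next(stream) = 20
  b = next(stream) = 15
  c = next(stream) = 20
  d = next(stream) = 10
Step 2: result = 20 + 15 + 20 + 10 = 65.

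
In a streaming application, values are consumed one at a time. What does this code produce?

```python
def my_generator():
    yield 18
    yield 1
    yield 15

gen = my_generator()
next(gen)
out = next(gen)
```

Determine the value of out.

Step 1: my_generator() creates a generator.
Step 2: next(gen) yields 18 (consumed and discarded).
Step 3: next(gen) yields 1, assigned to out.
Therefore out = 1.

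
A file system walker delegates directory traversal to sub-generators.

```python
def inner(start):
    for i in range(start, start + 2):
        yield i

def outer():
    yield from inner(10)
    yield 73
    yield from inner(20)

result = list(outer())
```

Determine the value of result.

Step 1: outer() delegates to inner(10):
  yield 10
  yield 11
Step 2: yield 73
Step 3: Delegates to inner(20):
  yield 20
  yield 21
Therefore result = [10, 11, 73, 20, 21].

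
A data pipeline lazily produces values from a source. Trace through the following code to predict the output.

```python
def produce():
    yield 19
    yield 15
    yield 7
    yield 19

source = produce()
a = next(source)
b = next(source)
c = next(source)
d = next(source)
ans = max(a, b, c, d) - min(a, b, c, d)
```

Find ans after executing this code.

Step 1: Create generator and consume all values:
  a = next(source) = 19
  b = next(source) = 15
  c = next(source) = 7
  d = next(source) = 19
Step 2: max = 19, min = 7, ans = 19 - 7 = 12.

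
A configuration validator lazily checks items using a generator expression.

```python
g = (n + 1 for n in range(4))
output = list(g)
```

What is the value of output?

Step 1: For each n in range(4), compute n+1:
  n=0: 0+1 = 1
  n=1: 1+1 = 2
  n=2: 2+1 = 3
  n=3: 3+1 = 4
Therefore output = [1, 2, 3, 4].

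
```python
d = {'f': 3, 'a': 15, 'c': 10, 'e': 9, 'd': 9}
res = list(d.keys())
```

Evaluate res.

Step 1: d.keys() returns the dictionary keys in insertion order.
Therefore res = ['f', 'a', 'c', 'e', 'd'].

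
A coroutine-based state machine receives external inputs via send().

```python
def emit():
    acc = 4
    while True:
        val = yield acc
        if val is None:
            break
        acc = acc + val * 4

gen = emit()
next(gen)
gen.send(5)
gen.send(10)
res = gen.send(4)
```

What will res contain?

Step 1: next() -> yield acc=4.
Step 2: send(5) -> val=5, acc = 4 + 5*4 = 24, yield 24.
Step 3: send(10) -> val=10, acc = 24 + 10*4 = 64, yield 64.
Step 4: send(4) -> val=4, acc = 64 + 4*4 = 80, yield 80.
Therefore res = 80.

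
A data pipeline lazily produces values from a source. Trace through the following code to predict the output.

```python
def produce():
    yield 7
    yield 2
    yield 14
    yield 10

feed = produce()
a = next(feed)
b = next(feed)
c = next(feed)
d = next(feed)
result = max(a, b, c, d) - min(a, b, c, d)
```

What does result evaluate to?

Step 1: Create generator and consume all values:
  a = next(feed) = 7
  b = next(feed) = 2
  c = next(feed) = 14
  d = next(feed) = 10
Step 2: max = 14, min = 2, result = 14 - 2 = 12.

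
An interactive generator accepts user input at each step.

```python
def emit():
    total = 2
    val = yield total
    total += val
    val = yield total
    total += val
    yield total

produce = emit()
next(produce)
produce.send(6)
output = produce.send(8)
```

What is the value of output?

Step 1: next() -> yield total=2.
Step 2: send(6) -> val=6, total = 2+6 = 8, yield 8.
Step 3: send(8) -> val=8, total = 8+8 = 16, yield 16.
Therefore output = 16.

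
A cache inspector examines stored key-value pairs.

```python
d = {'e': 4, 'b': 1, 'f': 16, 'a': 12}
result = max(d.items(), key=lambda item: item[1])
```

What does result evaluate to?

Step 1: Find item with maximum value:
  ('e', 4)
  ('b', 1)
  ('f', 16)
  ('a', 12)
Step 2: Maximum value is 16 at key 'f'.
Therefore result = ('f', 16).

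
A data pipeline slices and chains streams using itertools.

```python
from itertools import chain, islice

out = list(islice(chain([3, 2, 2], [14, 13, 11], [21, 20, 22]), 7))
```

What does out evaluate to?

Step 1: chain([3, 2, 2], [14, 13, 11], [21, 20, 22]) = [3, 2, 2, 14, 13, 11, 21, 20, 22].
Step 2: islice takes first 7 elements: [3, 2, 2, 14, 13, 11, 21].
Therefore out = [3, 2, 2, 14, 13, 11, 21].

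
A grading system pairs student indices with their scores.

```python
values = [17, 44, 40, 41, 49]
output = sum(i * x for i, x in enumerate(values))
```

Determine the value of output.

Step 1: Compute i * x for each (i, x) in enumerate([17, 44, 40, 41, 49]):
  i=0, x=17: 0*17 = 0
  i=1, x=44: 1*44 = 44
  i=2, x=40: 2*40 = 80
  i=3, x=41: 3*41 = 123
  i=4, x=49: 4*49 = 196
Step 2: sum = 0 + 44 + 80 + 123 + 196 = 443.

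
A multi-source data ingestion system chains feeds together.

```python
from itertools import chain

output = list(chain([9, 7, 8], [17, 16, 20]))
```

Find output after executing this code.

Step 1: chain() concatenates iterables: [9, 7, 8] + [17, 16, 20].
Therefore output = [9, 7, 8, 17, 16, 20].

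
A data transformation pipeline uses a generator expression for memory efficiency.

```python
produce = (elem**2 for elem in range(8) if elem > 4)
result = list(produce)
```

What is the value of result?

Step 1: For range(8), keep elem > 4, then square:
  elem=0: 0 <= 4, excluded
  elem=1: 1 <= 4, excluded
  elem=2: 2 <= 4, excluded
  elem=3: 3 <= 4, excluded
  elem=4: 4 <= 4, excluded
  elem=5: 5 > 4, yield 5**2 = 25
  elem=6: 6 > 4, yield 6**2 = 36
  elem=7: 7 > 4, yield 7**2 = 49
Therefore result = [25, 36, 49].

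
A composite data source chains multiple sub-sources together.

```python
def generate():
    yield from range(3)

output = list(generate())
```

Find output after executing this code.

Step 1: yield from delegates to the iterable, yielding each element.
Step 2: Collected values: [0, 1, 2].
Therefore output = [0, 1, 2].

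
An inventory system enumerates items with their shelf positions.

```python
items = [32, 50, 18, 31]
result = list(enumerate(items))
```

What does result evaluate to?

Step 1: enumerate pairs each element with its index:
  (0, 32)
  (1, 50)
  (2, 18)
  (3, 31)
Therefore result = [(0, 32), (1, 50), (2, 18), (3, 31)].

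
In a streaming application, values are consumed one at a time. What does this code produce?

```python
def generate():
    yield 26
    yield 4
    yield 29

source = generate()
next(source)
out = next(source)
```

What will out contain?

Step 1: generate() creates a generator.
Step 2: next(source) yields 26 (consumed and discarded).
Step 3: next(source) yields 4, assigned to out.
Therefore out = 4.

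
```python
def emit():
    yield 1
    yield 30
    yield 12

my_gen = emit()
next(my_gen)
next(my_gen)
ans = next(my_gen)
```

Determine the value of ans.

Step 1: emit() creates a generator.
Step 2: next(my_gen) yields 1 (consumed and discarded).
Step 3: next(my_gen) yields 30 (consumed and discarded).
Step 4: next(my_gen) yields 12, assigned to ans.
Therefore ans = 12.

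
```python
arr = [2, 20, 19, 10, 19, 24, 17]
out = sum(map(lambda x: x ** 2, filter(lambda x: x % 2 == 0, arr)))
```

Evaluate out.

Step 1: Filter even numbers from [2, 20, 19, 10, 19, 24, 17]: [2, 20, 10, 24]
Step 2: Square each: [4, 400, 100, 576]
Step 3: Sum = 1080.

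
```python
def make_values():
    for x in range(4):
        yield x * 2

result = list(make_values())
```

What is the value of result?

Step 1: For each x in range(4), yield x * 2:
  x=0: yield 0 * 2 = 0
  x=1: yield 1 * 2 = 2
  x=2: yield 2 * 2 = 4
  x=3: yield 3 * 2 = 6
Therefore result = [0, 2, 4, 6].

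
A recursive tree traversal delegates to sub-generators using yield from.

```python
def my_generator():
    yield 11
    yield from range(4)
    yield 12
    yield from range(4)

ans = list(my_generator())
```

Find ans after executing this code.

Step 1: Trace yields in order:
  yield 11
  yield 0
  yield 1
  yield 2
  yield 3
  yield 12
  yield 0
  yield 1
  yield 2
  yield 3
Therefore ans = [11, 0, 1, 2, 3, 12, 0, 1, 2, 3].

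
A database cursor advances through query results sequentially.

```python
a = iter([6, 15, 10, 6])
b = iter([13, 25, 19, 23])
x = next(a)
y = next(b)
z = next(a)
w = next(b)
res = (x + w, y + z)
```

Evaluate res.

Step 1: a iterates [6, 15, 10, 6], b iterates [13, 25, 19, 23].
Step 2: x = next(a) = 6, y = next(b) = 13.
Step 3: z = next(a) = 15, w = next(b) = 25.
Step 4: res = (6 + 25, 13 + 15) = (31, 28).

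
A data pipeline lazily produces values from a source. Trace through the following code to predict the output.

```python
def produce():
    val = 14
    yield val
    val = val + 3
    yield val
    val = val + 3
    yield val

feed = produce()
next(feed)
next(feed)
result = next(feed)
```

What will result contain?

Step 1: Trace through generator execution:
  Yield 1: val starts at 14, yield 14
  Yield 2: val = 14 + 3 = 17, yield 17
  Yield 3: val = 17 + 3 = 20, yield 20
Step 2: First next() gets 14, second next() gets the second value, third next() yields 20.
Therefore result = 20.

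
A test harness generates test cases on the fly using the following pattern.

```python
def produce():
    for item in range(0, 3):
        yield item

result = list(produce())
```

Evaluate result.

Step 1: The generator yields each value from range(0, 3).
Step 2: list() consumes all yields: [0, 1, 2].
Therefore result = [0, 1, 2].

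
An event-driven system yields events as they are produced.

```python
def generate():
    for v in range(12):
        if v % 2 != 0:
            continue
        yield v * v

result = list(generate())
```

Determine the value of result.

Step 1: Only yield v**2 when v is divisible by 2:
  v=0: 0 % 2 == 0, yield 0**2 = 0
  v=2: 2 % 2 == 0, yield 2**2 = 4
  v=4: 4 % 2 == 0, yield 4**2 = 16
  v=6: 6 % 2 == 0, yield 6**2 = 36
  v=8: 8 % 2 == 0, yield 8**2 = 64
  v=10: 10 % 2 == 0, yield 10**2 = 100
Therefore result = [0, 4, 16, 36, 64, 100].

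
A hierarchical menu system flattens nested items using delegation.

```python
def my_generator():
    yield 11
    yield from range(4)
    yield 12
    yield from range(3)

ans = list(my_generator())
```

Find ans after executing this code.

Step 1: Trace yields in order:
  yield 11
  yield 0
  yield 1
  yield 2
  yield 3
  yield 12
  yield 0
  yield 1
  yield 2
Therefore ans = [11, 0, 1, 2, 3, 12, 0, 1, 2].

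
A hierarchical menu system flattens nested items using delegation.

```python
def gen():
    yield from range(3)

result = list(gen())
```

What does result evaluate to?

Step 1: yield from delegates to the iterable, yielding each element.
Step 2: Collected values: [0, 1, 2].
Therefore result = [0, 1, 2].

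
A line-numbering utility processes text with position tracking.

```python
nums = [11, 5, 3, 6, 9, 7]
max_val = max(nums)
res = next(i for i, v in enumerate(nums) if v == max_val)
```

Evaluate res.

Step 1: max([11, 5, 3, 6, 9, 7]) = 11.
Step 2: Find first index where value == 11:
  Index 0: 11 == 11, found!
Therefore res = 0.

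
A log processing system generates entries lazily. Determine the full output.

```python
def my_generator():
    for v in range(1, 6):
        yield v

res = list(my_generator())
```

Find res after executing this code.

Step 1: The generator yields each value from range(1, 6).
Step 2: list() consumes all yields: [1, 2, 3, 4, 5].
Therefore res = [1, 2, 3, 4, 5].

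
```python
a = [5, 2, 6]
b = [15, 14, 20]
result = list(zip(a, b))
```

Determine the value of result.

Step 1: zip pairs elements at same index:
  Index 0: (5, 15)
  Index 1: (2, 14)
  Index 2: (6, 20)
Therefore result = [(5, 15), (2, 14), (6, 20)].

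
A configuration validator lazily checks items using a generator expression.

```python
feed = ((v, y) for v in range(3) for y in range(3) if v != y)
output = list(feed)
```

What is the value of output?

Step 1: Nested generator over range(3) x range(3) where v != y:
  (0, 0): excluded (v == y)
  (0, 1): included
  (0, 2): included
  (1, 0): included
  (1, 1): excluded (v == y)
  (1, 2): included
  (2, 0): included
  (2, 1): included
  (2, 2): excluded (v == y)
Therefore output = [(0, 1), (0, 2), (1, 0), (1, 2), (2, 0), (2, 1)].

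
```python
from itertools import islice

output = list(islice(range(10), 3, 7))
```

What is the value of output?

Step 1: islice(range(10), 3, 7) takes elements at indices [3, 7).
Step 2: Elements: [3, 4, 5, 6].
Therefore output = [3, 4, 5, 6].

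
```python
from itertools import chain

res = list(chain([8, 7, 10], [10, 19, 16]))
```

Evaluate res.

Step 1: chain() concatenates iterables: [8, 7, 10] + [10, 19, 16].
Therefore res = [8, 7, 10, 10, 19, 16].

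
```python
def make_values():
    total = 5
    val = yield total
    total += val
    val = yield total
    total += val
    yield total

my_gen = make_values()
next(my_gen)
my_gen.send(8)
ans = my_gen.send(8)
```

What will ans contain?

Step 1: next() -> yield total=5.
Step 2: send(8) -> val=8, total = 5+8 = 13, yield 13.
Step 3: send(8) -> val=8, total = 13+8 = 21, yield 21.
Therefore ans = 21.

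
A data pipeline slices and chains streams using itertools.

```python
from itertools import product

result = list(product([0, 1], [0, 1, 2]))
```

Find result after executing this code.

Step 1: product([0, 1], [0, 1, 2]) gives all pairs:
  (0, 0)
  (0, 1)
  (0, 2)
  (1, 0)
  (1, 1)
  (1, 2)
Therefore result = [(0, 0), (0, 1), (0, 2), (1, 0), (1, 1), (1, 2)].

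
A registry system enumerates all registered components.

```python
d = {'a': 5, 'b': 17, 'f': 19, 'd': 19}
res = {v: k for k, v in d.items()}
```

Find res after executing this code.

Step 1: Invert dict (swap keys and values):
  'a': 5 -> 5: 'a'
  'b': 17 -> 17: 'b'
  'f': 19 -> 19: 'f'
  'd': 19 -> 19: 'd'
Therefore res = {5: 'a', 17: 'b', 19: 'd'}.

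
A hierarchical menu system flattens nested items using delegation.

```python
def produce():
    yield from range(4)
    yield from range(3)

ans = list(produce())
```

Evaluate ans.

Step 1: Trace yields in order:
  yield 0
  yield 1
  yield 2
  yield 3
  yield 0
  yield 1
  yield 2
Therefore ans = [0, 1, 2, 3, 0, 1, 2].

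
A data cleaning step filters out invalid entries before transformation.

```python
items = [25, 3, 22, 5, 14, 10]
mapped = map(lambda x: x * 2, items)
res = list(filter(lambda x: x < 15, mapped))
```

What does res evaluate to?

Step 1: Map x * 2:
  25 -> 50
  3 -> 6
  22 -> 44
  5 -> 10
  14 -> 28
  10 -> 20
Step 2: Filter for < 15:
  50: removed
  6: kept
  44: removed
  10: kept
  28: removed
  20: removed
Therefore res = [6, 10].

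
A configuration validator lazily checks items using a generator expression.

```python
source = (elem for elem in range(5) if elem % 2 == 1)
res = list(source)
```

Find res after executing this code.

Step 1: Filter range(5) keeping only odd values:
  elem=0: even, excluded
  elem=1: odd, included
  elem=2: even, excluded
  elem=3: odd, included
  elem=4: even, excluded
Therefore res = [1, 3].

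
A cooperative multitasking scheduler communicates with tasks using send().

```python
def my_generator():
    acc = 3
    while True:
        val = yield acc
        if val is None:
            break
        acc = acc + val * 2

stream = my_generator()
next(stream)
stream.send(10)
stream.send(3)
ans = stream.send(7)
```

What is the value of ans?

Step 1: next() -> yield acc=3.
Step 2: send(10) -> val=10, acc = 3 + 10*2 = 23, yield 23.
Step 3: send(3) -> val=3, acc = 23 + 3*2 = 29, yield 29.
Step 4: send(7) -> val=7, acc = 29 + 7*2 = 43, yield 43.
Therefore ans = 43.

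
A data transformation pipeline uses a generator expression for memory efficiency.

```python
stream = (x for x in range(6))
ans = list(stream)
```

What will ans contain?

Step 1: Generator expression iterates range(6): [0, 1, 2, 3, 4, 5].
Step 2: list() collects all values.
Therefore ans = [0, 1, 2, 3, 4, 5].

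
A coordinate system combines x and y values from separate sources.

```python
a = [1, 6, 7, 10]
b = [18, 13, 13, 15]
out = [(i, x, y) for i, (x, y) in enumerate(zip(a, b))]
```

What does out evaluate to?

Step 1: enumerate(zip(a, b)) gives index with paired elements:
  i=0: (1, 18)
  i=1: (6, 13)
  i=2: (7, 13)
  i=3: (10, 15)
Therefore out = [(0, 1, 18), (1, 6, 13), (2, 7, 13), (3, 10, 15)].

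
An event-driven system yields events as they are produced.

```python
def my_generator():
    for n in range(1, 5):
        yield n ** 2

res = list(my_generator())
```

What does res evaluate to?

Step 1: For each n in range(1, 5), yield n**2:
  n=1: yield 1**2 = 1
  n=2: yield 2**2 = 4
  n=3: yield 3**2 = 9
  n=4: yield 4**2 = 16
Therefore res = [1, 4, 9, 16].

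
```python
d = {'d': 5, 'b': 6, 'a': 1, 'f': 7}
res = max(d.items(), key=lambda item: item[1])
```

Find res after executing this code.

Step 1: Find item with maximum value:
  ('d', 5)
  ('b', 6)
  ('a', 1)
  ('f', 7)
Step 2: Maximum value is 7 at key 'f'.
Therefore res = ('f', 7).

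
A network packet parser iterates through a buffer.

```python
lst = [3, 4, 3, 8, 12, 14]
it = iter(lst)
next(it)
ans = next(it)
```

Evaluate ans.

Step 1: Create iterator over [3, 4, 3, 8, 12, 14].
Step 2: next() consumes 3.
Step 3: next() returns 4.
Therefore ans = 4.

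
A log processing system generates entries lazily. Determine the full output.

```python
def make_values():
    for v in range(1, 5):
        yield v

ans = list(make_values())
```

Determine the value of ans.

Step 1: The generator yields each value from range(1, 5).
Step 2: list() consumes all yields: [1, 2, 3, 4].
Therefore ans = [1, 2, 3, 4].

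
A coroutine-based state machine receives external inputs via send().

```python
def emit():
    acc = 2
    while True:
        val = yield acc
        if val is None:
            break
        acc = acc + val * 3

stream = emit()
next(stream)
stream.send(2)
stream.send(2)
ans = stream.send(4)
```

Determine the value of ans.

Step 1: next() -> yield acc=2.
Step 2: send(2) -> val=2, acc = 2 + 2*3 = 8, yield 8.
Step 3: send(2) -> val=2, acc = 8 + 2*3 = 14, yield 14.
Step 4: send(4) -> val=4, acc = 14 + 4*3 = 26, yield 26.
Therefore ans = 26.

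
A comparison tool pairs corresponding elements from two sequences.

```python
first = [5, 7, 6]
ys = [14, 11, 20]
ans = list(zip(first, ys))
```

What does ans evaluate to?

Step 1: zip pairs elements at same index:
  Index 0: (5, 14)
  Index 1: (7, 11)
  Index 2: (6, 20)
Therefore ans = [(5, 14), (7, 11), (6, 20)].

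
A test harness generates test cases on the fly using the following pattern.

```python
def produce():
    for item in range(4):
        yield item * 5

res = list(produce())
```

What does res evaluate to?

Step 1: For each item in range(4), yield item * 5:
  item=0: yield 0 * 5 = 0
  item=1: yield 1 * 5 = 5
  item=2: yield 2 * 5 = 10
  item=3: yield 3 * 5 = 15
Therefore res = [0, 5, 10, 15].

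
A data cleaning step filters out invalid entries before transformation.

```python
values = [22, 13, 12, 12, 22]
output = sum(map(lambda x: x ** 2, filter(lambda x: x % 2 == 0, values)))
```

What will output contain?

Step 1: Filter even numbers from [22, 13, 12, 12, 22]: [22, 12, 12, 22]
Step 2: Square each: [484, 144, 144, 484]
Step 3: Sum = 1256.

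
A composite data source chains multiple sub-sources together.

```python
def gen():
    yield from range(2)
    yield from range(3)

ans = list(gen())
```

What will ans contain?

Step 1: Trace yields in order:
  yield 0
  yield 1
  yield 0
  yield 1
  yield 2
Therefore ans = [0, 1, 0, 1, 2].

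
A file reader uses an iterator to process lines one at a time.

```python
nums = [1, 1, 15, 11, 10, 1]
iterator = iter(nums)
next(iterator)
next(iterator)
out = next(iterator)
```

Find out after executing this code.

Step 1: Create iterator over [1, 1, 15, 11, 10, 1].
Step 2: next() consumes 1.
Step 3: next() consumes 1.
Step 4: next() returns 15.
Therefore out = 15.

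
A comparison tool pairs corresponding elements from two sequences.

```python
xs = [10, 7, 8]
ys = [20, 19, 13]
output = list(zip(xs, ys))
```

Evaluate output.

Step 1: zip pairs elements at same index:
  Index 0: (10, 20)
  Index 1: (7, 19)
  Index 2: (8, 13)
Therefore output = [(10, 20), (7, 19), (8, 13)].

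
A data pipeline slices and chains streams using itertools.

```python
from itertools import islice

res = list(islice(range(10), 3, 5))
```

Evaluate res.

Step 1: islice(range(10), 3, 5) takes elements at indices [3, 5).
Step 2: Elements: [3, 4].
Therefore res = [3, 4].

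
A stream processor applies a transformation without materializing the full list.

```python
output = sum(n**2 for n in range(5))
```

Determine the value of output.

Step 1: Compute n**2 for each n in range(5):
  n=0: 0**2 = 0
  n=1: 1**2 = 1
  n=2: 2**2 = 4
  n=3: 3**2 = 9
  n=4: 4**2 = 16
Step 2: sum = 0 + 1 + 4 + 9 + 16 = 30.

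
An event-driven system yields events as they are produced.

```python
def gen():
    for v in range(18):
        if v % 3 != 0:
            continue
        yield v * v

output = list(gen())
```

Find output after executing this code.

Step 1: Only yield v**2 when v is divisible by 3:
  v=0: 0 % 3 == 0, yield 0**2 = 0
  v=3: 3 % 3 == 0, yield 3**2 = 9
  v=6: 6 % 3 == 0, yield 6**2 = 36
  v=9: 9 % 3 == 0, yield 9**2 = 81
  v=12: 12 % 3 == 0, yield 12**2 = 144
  v=15: 15 % 3 == 0, yield 15**2 = 225
Therefore output = [0, 9, 36, 81, 144, 225].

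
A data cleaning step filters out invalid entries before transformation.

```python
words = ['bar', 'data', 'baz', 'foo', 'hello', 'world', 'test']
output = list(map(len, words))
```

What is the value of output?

Step 1: Map len() to each word:
  'bar' -> 3
  'data' -> 4
  'baz' -> 3
  'foo' -> 3
  'hello' -> 5
  'world' -> 5
  'test' -> 4
Therefore output = [3, 4, 3, 3, 5, 5, 4].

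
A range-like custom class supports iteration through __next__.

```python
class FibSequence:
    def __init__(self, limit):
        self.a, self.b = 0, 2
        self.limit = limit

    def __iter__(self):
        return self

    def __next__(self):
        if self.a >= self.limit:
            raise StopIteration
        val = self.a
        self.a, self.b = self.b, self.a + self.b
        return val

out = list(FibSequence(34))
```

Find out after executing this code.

Step 1: Fibonacci-like sequence (a=0, b=2) until >= 34:
  Yield 0, then a,b = 2,2
  Yield 2, then a,b = 2,4
  Yield 2, then a,b = 4,6
  Yield 4, then a,b = 6,10
  Yield 6, then a,b = 10,16
  Yield 10, then a,b = 16,26
  Yield 16, then a,b = 26,42
  Yield 26, then a,b = 42,68
Step 2: 42 >= 34, stop.
Therefore out = [0, 2, 2, 4, 6, 10, 16, 26].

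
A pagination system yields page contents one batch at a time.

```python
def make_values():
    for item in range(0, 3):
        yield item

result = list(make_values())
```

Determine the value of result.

Step 1: The generator yields each value from range(0, 3).
Step 2: list() consumes all yields: [0, 1, 2].
Therefore result = [0, 1, 2].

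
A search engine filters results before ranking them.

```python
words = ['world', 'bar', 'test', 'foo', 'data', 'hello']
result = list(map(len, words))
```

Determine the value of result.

Step 1: Map len() to each word:
  'world' -> 5
  'bar' -> 3
  'test' -> 4
  'foo' -> 3
  'data' -> 4
  'hello' -> 5
Therefore result = [5, 3, 4, 3, 4, 5].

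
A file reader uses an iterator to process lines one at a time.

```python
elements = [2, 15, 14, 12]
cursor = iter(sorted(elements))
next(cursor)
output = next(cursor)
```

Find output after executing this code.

Step 1: sorted([2, 15, 14, 12]) = [2, 12, 14, 15].
Step 2: Create iterator and skip 1 elements.
Step 3: next() returns 12.
Therefore output = 12.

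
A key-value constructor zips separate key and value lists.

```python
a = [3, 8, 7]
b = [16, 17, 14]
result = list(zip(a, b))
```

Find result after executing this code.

Step 1: zip pairs elements at same index:
  Index 0: (3, 16)
  Index 1: (8, 17)
  Index 2: (7, 14)
Therefore result = [(3, 16), (8, 17), (7, 14)].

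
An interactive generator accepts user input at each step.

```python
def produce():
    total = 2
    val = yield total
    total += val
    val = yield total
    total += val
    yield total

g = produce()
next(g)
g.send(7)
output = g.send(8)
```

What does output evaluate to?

Step 1: next() -> yield total=2.
Step 2: send(7) -> val=7, total = 2+7 = 9, yield 9.
Step 3: send(8) -> val=8, total = 9+8 = 17, yield 17.
Therefore output = 17.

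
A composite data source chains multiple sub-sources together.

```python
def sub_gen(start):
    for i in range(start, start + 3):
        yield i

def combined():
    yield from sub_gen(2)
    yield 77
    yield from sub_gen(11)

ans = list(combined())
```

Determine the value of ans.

Step 1: combined() delegates to sub_gen(2):
  yield 2
  yield 3
  yield 4
Step 2: yield 77
Step 3: Delegates to sub_gen(11):
  yield 11
  yield 12
  yield 13
Therefore ans = [2, 3, 4, 77, 11, 12, 13].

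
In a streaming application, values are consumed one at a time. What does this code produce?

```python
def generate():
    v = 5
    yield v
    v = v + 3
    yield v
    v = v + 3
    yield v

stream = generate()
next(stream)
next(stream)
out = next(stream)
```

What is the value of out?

Step 1: Trace through generator execution:
  Yield 1: v starts at 5, yield 5
  Yield 2: v = 5 + 3 = 8, yield 8
  Yield 3: v = 8 + 3 = 11, yield 11
Step 2: First next() gets 5, second next() gets the second value, third next() yields 11.
Therefore out = 11.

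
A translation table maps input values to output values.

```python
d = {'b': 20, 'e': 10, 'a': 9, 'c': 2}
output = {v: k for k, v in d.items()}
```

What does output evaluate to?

Step 1: Invert dict (swap keys and values):
  'b': 20 -> 20: 'b'
  'e': 10 -> 10: 'e'
  'a': 9 -> 9: 'a'
  'c': 2 -> 2: 'c'
Therefore output = {20: 'b', 10: 'e', 9: 'a', 2: 'c'}.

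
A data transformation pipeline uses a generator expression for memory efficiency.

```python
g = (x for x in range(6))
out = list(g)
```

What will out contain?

Step 1: Generator expression iterates range(6): [0, 1, 2, 3, 4, 5].
Step 2: list() collects all values.
Therefore out = [0, 1, 2, 3, 4, 5].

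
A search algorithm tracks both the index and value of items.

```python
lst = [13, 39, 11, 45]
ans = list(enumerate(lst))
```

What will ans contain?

Step 1: enumerate pairs each element with its index:
  (0, 13)
  (1, 39)
  (2, 11)
  (3, 45)
Therefore ans = [(0, 13), (1, 39), (2, 11), (3, 45)].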